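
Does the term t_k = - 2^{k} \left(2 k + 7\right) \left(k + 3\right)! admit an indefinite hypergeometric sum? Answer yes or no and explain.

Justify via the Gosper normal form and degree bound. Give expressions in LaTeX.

Yes. s_k = - 2^{k} \left(k + 3\right)!.

r(k) = 2*(k + 4)*(2*k + 9)/(2*k + 7) after simplifying.
Normal form (A,B,C) = (2*k + 8, 1, k + 7/2).
Solve (2*k + 8)·f(k+1) − (1)·f(k) = k + 7/2.
From deg A=1, deg B=0, deg C=1: d=0.
Coefficient equations give f(k) = 1/2.
Certificate R = B(k−1)f/C = 1/(2*k + 7) gives s_k = -2**k*factorial(k + 3).
Check: Δs_k = -2**k*(2*k + 7)*factorial(k + 3). ✓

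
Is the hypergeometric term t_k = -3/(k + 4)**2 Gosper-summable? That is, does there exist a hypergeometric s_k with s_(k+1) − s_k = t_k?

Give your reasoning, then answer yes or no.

No — the linear system for f has no solution.

r(k) = (k + 4)**2/(k + 5)**2 after simplifying.
Gosper form: A/B · C(k+1)/C(k) with A=k**2 + 8*k + 16, B=k**2 + 10*k + 25, C=1.
Need (k**2 + 8*k + 16)·f(k+1) − (k**2 + 8*k + 16)·f(k) = 1.
d = 0 from the (2,2,0) case.
Put f(k) = c0: A·f(k+1) − B(k−1)·f(k) − C = -1; need -1 = 0 — inconsistent ⇒ no f, not summable.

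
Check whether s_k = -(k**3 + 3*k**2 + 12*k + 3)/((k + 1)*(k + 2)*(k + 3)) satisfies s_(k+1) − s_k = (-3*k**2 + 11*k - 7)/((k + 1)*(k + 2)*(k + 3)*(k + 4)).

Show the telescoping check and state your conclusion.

valid; difference matches t_k

s_(k+1) = (-12*k - (k + 1)**3 - 3*(k + 1)**2 - 15)/((k + 2)*(k + 3)*(k + 4))
s_(k+1) − s_k = (-3*k**2 + 11*k - 7)/(k**4 + 10*k**3 + 35*k**2 + 50*k + 24)
(s_(k+1) − s_k) − t_k = 0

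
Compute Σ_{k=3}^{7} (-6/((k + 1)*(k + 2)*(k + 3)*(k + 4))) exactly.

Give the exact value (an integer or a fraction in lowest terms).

Compute t_(k+1)/t_k: get (k + 1)/(k + 5).
Take A(k)=k + 1, B(k)=k + 5, C(k)=1.
Solve (k + 1)·f(k+1) − (k + 4)·f(k) = 1.
Degrees (1,1,0) ⇒ d ≤ 3.
Coefficient equations give f(k) = k*(k**2 + 6*k + 11)/18.
Certificate R = B(k−1)f/C = k*(k + 4)*(k**2 + 6*k + 11)/18 gives s_k = k*(-k**2 - 6*k - 11)/(3*(k + 1)*(k + 2)*(k + 3)).
s_(k+1) − s_k = -6/(k**4 + 10*k**3 + 35*k**2 + 50*k + 24) = t_k.
Sum = s_(8) − s_(3); s_(8) = -164/495, s_(3) = -19/60 ⇒ -29/1980.

Σ = -29/1980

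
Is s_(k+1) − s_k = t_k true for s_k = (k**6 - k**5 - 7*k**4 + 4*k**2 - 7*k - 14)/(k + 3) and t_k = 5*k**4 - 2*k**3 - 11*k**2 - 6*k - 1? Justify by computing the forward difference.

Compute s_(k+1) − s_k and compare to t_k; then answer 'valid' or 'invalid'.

s_(k+1) = (-7*k + (k + 1)**6 - (k + 1)**5 - 7*(k + 1)**4 + 4*(k + 1)**2 - 21)/(k + 4)
s_(k+1) − s_k = (5*k**6 + 29*k**5 + 19*k**4 - 91*k**3 - 134*k**2 - 60*k - 16)/(k**2 + 7*k + 12)
(s_(k+1) − s_k) − t_k = (-4*k**5 - 16*k**4 + 16*k**3 + 41*k**2 + 19*k - 4)/(k**2 + 7*k + 12)

Invalid: residual (-4*k**5 - 16*k**4 + 16*k**3 + 41*k**2 + 19*k - 4)/(k**2 + 7*k + 12) ≠ 0.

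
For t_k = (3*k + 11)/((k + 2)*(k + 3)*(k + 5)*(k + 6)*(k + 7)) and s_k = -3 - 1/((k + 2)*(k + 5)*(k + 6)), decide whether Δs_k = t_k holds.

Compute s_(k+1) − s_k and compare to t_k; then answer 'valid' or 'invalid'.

s_(k+1) = -3 - 1/((k + 3)*(k + 6)*(k + 7))
s_(k+1) − s_k = (3*k + 11)/(k**5 + 23*k**4 + 203*k**3 + 853*k**2 + 1692*k + 1260)
(s_(k+1) − s_k) − t_k = 0

Valid — Δs_k = t_k.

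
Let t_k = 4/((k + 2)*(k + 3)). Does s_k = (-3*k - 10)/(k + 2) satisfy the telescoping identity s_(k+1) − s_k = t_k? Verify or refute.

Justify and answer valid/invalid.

valid; difference matches t_k

s_(k+1) = (-3*k - 13)/(k + 3)
s_(k+1) − s_k = 4/(k**2 + 5*k + 6)
(s_(k+1) − s_k) − t_k = 0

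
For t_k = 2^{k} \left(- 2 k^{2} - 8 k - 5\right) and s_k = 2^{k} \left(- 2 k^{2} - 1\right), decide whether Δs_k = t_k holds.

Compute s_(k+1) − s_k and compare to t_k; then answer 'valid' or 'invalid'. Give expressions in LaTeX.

Valid — Δs_k = t_k.

s_(k+1) = 2**(k + 1)*(-2*(k + 1)**2 - 1)
s_(k+1) − s_k = 2**k*(-2*k**2 - 8*k - 5)
(s_(k+1) − s_k) − t_k = 0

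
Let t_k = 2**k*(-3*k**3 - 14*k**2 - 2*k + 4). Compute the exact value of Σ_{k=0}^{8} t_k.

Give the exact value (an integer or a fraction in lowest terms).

Σ = -952834

The ratio is 2*(3*k**3 + 23*k**2 + 39*k + 15)/(3*k**3 + 14*k**2 + 2*k - 4).
Factor: A=2; B=1; C=k**3 + 14*k**2/3 + 2*k/3 - 4/3.
f must satisfy (2)·f(k+1) − (1)·f(k) = k**3 + 14*k**2/3 + 2*k/3 - 4/3.
d = 3 from the (0,0,3) case.
Solve for f: f(k) = (3*k**3 - 4*k**2 - 2)/3 (degree 3 ≤ 3).
So s_k = (B(k−1)f/C)·t_k = ((3*k**3 - 4*k**2 - 2)/((3*k + 2)*(k**2 + 4*k - 2)))·t_k = 2**k*(-3*k**3 + 4*k**2 + 2).
Check: Δs_k = 2**k*(-3*k**3 - 14*k**2 - 2*k + 4). ✓
Σ_(k=0)^(8) t_k = s_(9) − s_(0) = -952832 − (2) = -952834.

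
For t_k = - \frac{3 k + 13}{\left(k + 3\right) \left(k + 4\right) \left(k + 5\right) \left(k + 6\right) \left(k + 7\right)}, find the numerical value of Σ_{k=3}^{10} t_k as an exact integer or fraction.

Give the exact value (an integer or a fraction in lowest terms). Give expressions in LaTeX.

Σ = -211/102816

r(k) = (k + 3)*(3*k + 16)/((k + 8)*(3*k + 13)) after simplifying.
Normal form (A,B,C) = (k + 3, k + 8, k + 13/3).
Key eq: (k + 3)·f(k+1) = (k + 7)·f(k) + (k + 13/3).
deg f ≤ 4 (via 1,1,1).
Match coefficients ⇒ f(k) = k*(k + 4)*(k**2 + 14*k + 63)/270.
Get s_k = R·t_k = k*(-k**2 - 14*k - 63)/(90*(k**3 + 14*k**2 + 63*k + 90)) with R(k) = B(k−1)f(k)/C(k) = k*(k + 4)*(k + 7)*(k**2 + 14*k + 63)/(90*(3*k + 13)).
Δs = (-3*k - 13)/(k**5 + 25*k**4 + 245*k**3 + 1175*k**2 + 2754*k + 2520), as required.
Evaluate s at k=11 and k=3: -1859/171360 and -19/2160; difference -211/102816.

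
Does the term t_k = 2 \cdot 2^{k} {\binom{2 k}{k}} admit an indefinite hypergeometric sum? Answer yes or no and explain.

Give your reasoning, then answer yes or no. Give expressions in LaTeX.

Compute t_(k+1)/t_k: get 4*(2*k + 1)/(k + 1).
Gosper form: A/B · C(k+1)/C(k) with A=8*k + 4, B=k + 1, C=1.
Need (8*k + 4)·f(k+1) − (k)·f(k) = 1.
deg f ≤ -1 (via 1,1,0).
deg f ≤ -1 is impossible — no certificate.

No — key equation has no polynomial f.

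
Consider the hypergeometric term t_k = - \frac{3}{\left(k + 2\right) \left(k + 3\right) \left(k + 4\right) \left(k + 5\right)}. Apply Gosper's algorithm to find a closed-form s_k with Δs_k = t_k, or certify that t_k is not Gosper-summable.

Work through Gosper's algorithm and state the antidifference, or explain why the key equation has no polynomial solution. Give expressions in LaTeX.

The ratio is (k + 2)/(k + 6).
So A=k + 2 and B=k + 6, with C=1.
f must satisfy (k + 2)·f(k+1) − (k + 5)·f(k) = 1.
From deg A=1, deg B=1, deg C=0: d=3.
Solve for f: f(k) = k*(k**2 + 9*k + 26)/72 (degree 3 ≤ 3).
Get s_k = R·t_k = k*(-k**2 - 9*k - 26)/(24*(k + 2)*(k + 3)*(k + 4)) with R(k) = B(k−1)f(k)/C(k) = k*(k + 5)*(k**2 + 9*k + 26)/72.
Check: Δs_k = -3/(k**4 + 14*k**3 + 71*k**2 + 154*k + 120). ✓

s_k = \frac{k \left(- k^{2} - 9 k - 26\right)}{24 \left(k + 2\right) \left(k + 3\right) \left(k + 4\right)}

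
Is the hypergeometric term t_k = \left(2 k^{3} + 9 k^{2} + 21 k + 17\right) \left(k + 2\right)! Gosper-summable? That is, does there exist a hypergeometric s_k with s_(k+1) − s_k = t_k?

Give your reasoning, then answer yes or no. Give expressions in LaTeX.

The ratio is (2*k**4 + 21*k**3 + 90*k**2 + 184*k + 147)/(2*k**3 + 9*k**2 + 21*k + 17).
Factor: A=k + 3; B=1; C=k**3 + 9*k**2/2 + 21*k/2 + 17/2.
Solve (k + 3)·f(k+1) − (1)·f(k) = k**3 + 9*k**2/2 + 21*k/2 + 17/2.
Bound: deg f ≤ 2.
Solving with deg f ≤ 2: f(k) = (2*k**2 + k + 4)/2.
Then R = B(k−1)f/C = (2*k**2 + k + 4)/(2*k**3 + 9*k**2 + 21*k + 17), so s_k = R(k)·t_k = (2*k**2 + k + 4)*factorial(k + 2).
Verify: (2*k**3 + 9*k**2 + 21*k + 17)*factorial(k + 2) matches t_k.

Yes. s_k = \left(2 k^{2} + k + 4\right) \left(k + 2\right)!.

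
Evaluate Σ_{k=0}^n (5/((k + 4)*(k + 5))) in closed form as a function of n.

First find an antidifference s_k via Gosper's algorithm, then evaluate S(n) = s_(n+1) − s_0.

S(n) = 5*(n + 1)/(4*(n + 5))

t_(k+1)/t_k = (k + 4)/(k + 6).
A = k + 4, B = k + 6, C = 1.
f must satisfy (k + 4)·f(k+1) − (k + 5)·f(k) = 1.
Bound: deg f ≤ 1.
A polynomial solution: f(k) = k/4.
R(k) = B(k−1)·f(k)/C(k) = k*(k + 5)/4; s_k = R·t_k = 5*k/(4*(k + 4)).
Check: Δs_k = 5/(k**2 + 9*k + 20). ✓
s_(n+1) = 5*(n + 1)/(4*(n + 5)) and s_(0) = 0, so S(n) = 5*(n + 1)/(4*(n + 5)).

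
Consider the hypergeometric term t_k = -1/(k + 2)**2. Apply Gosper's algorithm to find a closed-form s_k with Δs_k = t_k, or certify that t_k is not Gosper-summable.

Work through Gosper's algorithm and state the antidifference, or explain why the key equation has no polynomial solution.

t_(k+1)/t_k = (k + 2)**2/(k + 3)**2.
A = k**2 + 4*k + 4, B = k**2 + 6*k + 9, C = 1.
Need (k**2 + 4*k + 4)·f(k+1) − (k**2 + 4*k + 4)·f(k) = 1.
Bound: deg f ≤ 0.
Put f(k) = c0: A·f(k+1) − B(k−1)·f(k) − C = -1; need -1 = 0 — inconsistent ⇒ no f, not summable.

no hypergeometric antidifference exists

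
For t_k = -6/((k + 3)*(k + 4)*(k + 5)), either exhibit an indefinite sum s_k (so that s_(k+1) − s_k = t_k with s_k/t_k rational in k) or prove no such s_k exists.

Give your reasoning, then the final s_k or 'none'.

The ratio is (k + 3)/(k + 6).
Normal form (A,B,C) = (k + 3, k + 6, 1).
Solve (k + 3)·f(k+1) − (k + 5)·f(k) = 1.
deg f ≤ 2 (via 1,1,0).
Match coefficients ⇒ f(k) = k*(k + 7)/24.
So s_k = (B(k−1)f/C)·t_k = (k*(k + 5)*(k + 7)/24)·t_k = k*(-k - 7)/(4*(k + 3)*(k + 4)).
s_(k+1) − s_k = -6/(k**3 + 12*k**2 + 47*k + 60) = t_k.

s_k = k*(-k - 7)/(4*(k + 3)*(k + 4))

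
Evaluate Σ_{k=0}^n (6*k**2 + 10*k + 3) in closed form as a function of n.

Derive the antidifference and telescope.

Step 1: r(k) = (6*k**2 + 22*k + 19)/(6*k**2 + 10*k + 3).
Factor: A=1; B=1; C=k**2 + 5*k/3 + 1/2.
Solve (1)·f(k+1) − (1)·f(k) = k**2 + 5*k/3 + 1/2.
From deg A=0, deg B=0, deg C=2: d=3.
A polynomial solution: f(k) = k*(2*k**2 + 2*k - 1)/6.
R(k) = B(k−1)·f(k)/C(k) = k*(2*k**2 + 2*k - 1)/(6*k**2 + 10*k + 3); s_k = R·t_k = k*(2*k**2 + 2*k - 1).
Δs = 6*k**2 + 10*k + 3, as required.
Evaluate: s_(n+1) = 2*n**3 + 8*n**2 + 9*n + 3; subtract s_(0) = 0 ⇒ S(n) = 2*n**3 + 8*n**2 + 9*n + 3.

S(n) = 2*n**3 + 8*n**2 + 9*n + 3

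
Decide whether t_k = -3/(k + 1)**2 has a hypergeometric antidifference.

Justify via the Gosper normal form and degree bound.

No — t_k has no hypergeometric antidifference.

Ratio r(k) = (k + 1)**2/(k + 2)**2.
So A=k**2 + 2*k + 1 and B=k**2 + 4*k + 4, with C=1.
Set up (k**2 + 2*k + 1)·f(k+1) − (k**2 + 2*k + 1)·f(k) − (1) = 0.
deg f ≤ 0 (via 2,2,0).
f = c0 ⇒ A·f(k+1) − B(k−1)·f(k) − C = -1. The system {-1 = 0} is inconsistent; no antidifference.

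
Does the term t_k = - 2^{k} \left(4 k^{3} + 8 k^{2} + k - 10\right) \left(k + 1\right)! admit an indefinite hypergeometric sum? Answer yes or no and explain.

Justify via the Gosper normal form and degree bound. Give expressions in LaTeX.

Yes. s_k = - 2^{k} \left(k - 2\right) \left(2 k + 1\right) \left(k + 1\right)!.

Step 1: r(k) = 2*(4*k**4 + 28*k**3 + 69*k**2 + 61*k + 6)/(4*k**3 + 8*k**2 + k - 10).
Factor: A=2*k + 4; B=1; C=k**3 + 2*k**2 + k/4 - 5/2.
Set up (2*k + 4)·f(k+1) − (1)·f(k) − (k**3 + 2*k**2 + k/4 - 5/2) = 0.
Degrees (1,0,3) ⇒ d ≤ 2.
Match coefficients ⇒ f(k) = (k - 2)*(2*k + 1)/4.
So s_k = (B(k−1)f/C)·t_k = ((k - 2)*(2*k + 1)/(4*k**3 + 8*k**2 + k - 10))·t_k = -2**k*(k - 2)*(2*k + 1)*factorial(k + 1).
s_(k+1) − s_k = -2**k*(4*k**3 + 8*k**2 + k - 10)*factorial(k + 1) = t_k.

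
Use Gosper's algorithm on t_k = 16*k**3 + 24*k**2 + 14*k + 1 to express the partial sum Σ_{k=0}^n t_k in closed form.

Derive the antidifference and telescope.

S(n) = 4*n**4 + 16*n**3 + 23*n**2 + 12*n + 1

Ratio r(k) = (16*k**3 + 72*k**2 + 110*k + 55)/(16*k**3 + 24*k**2 + 14*k + 1).
Gosper form: A/B · C(k+1)/C(k) with A=1, B=1, C=k**3 + 3*k**2/2 + 7*k/8 + 1/16.
Set up (1)·f(k+1) − (1)·f(k) − (k**3 + 3*k**2/2 + 7*k/8 + 1/16) = 0.
deg f ≤ 4 (via 0,0,3).
Solving with deg f ≤ 4: f(k) = k*(4*k**3 - k - 2)/16.
R(k) = B(k−1)·f(k)/C(k) = k*(4*k**3 - k - 2)/(16*k**3 + 24*k**2 + 14*k + 1); s_k = R·t_k = k*(4*k**3 - k - 2).
Verify: 16*k**3 + 24*k**2 + 14*k + 1 matches t_k.
Evaluate: s_(n+1) = 4*n**4 + 16*n**3 + 23*n**2 + 12*n + 1; subtract s_(0) = 0 ⇒ S(n) = 4*n**4 + 16*n**3 + 23*n**2 + 12*n + 1.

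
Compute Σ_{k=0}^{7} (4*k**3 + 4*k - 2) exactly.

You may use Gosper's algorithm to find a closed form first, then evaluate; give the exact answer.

Step 1: r(k) = (2*k + 2*(k + 1)**3 + 1)/(2*k**3 + 2*k - 1).
Factor: A=1; B=1; C=k**3 + k - 1/2.
Solve (1)·f(k+1) − (1)·f(k) = k**3 + k - 1/2.
deg f ≤ 4 (via 0,0,3).
Coefficient equations give f(k) = k*(k**3 - 2*k**2 + 3*k - 4)/4.
Certificate R = B(k−1)f/C = k*(k**3 - 2*k**2 + 3*k - 4)/(2*(2*k**3 + 2*k - 1)) gives s_k = k*(k**3 - 2*k**2 + 3*k - 4).
Δs = 4*k**3 + 4*k - 2, as required.
Telescoping: Σ = s_(8) − s_(0) = 3232 − (0) = 3232.

Σ = 3232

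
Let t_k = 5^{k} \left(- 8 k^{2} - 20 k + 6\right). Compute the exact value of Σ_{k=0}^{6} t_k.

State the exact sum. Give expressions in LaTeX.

Step 1: r(k) = 5*(4*k**2 + 18*k + 11)/(4*k**2 + 10*k - 3).
So A=5 and B=1, with C=k**2 + 5*k/2 - 3/4.
f must satisfy (5)·f(k+1) − (1)·f(k) = k**2 + 5*k/2 - 3/4.
d = 2 from the (0,0,2) case.
Solving with deg f ≤ 2: f(k) = (k**2 - 2)/4.
Certificate R = B(k−1)f/C = (k**2 - 2)/(4*k**2 + 10*k - 3) gives s_k = 2*5**k*(2 - k**2).
s_(k+1) − s_k = 5**k*(-8*k**2 - 20*k + 6) = t_k.
Evaluate s at k=7 and k=0: -7343750 and 4; difference -7343754.

Σ = -7343754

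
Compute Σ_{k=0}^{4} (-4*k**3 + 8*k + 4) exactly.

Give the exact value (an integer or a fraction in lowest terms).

r(k) = (2*k - (k + 1)**3 + 3)/(-k**3 + 2*k + 1) after simplifying.
So A=1 and B=1, with C=k**3 - 2*k - 1.
f must satisfy (1)·f(k+1) − (1)·f(k) = k**3 - 2*k - 1.
d = 4 from the (0,0,3) case.
Match coefficients ⇒ f(k) = k**2*(k - 3)*(k + 1)/4.
Certificate R = B(k−1)f/C = k**2*(k - 3)/(4*(k**2 - k - 1)) gives s_k = k**2*(-k**2 + 2*k + 3).
Δs = -4*k**3 + 8*k + 4, as required.
Telescoping: Σ = s_(5) − s_(0) = -300 − (0) = -300.

Σ = -300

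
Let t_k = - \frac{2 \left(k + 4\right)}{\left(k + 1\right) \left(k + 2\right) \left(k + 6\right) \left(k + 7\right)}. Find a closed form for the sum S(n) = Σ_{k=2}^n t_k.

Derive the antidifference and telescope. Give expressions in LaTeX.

The ratio is (k + 1)*(k + 5)*(k + 6)/((k + 3)*(k + 4)*(k + 8)).
So A=k + 1 and B=k + 8, with C=k**4 + 16*k**3 + 95*k**2 + 248*k + 240.
Need (k + 1)·f(k+1) − (k + 7)·f(k) = k**4 + 16*k**3 + 95*k**2 + 248*k + 240.
d = 6 from the (1,1,4) case.
Coefficient equations give f(k) = k*(k + 2)*(k + 3)*(k + 4)*(k + 5)*(k + 7)/12.
R(k) = B(k−1)·f(k)/C(k) = k*(k + 2)*(k + 7)**2/(12*(k + 4)); s_k = R·t_k = k*(-k - 7)/(6*(k**2 + 7*k + 6)).
Verify: 2*(-k - 4)/(k**4 + 16*k**3 + 83*k**2 + 152*k + 84) matches t_k.
Telescope: S(n) = s_(n+1) − s_(2) = (-n**2 - 9*n - 8)/(6*(n**2 + 9*n + 14)) − (-1/8) = (-n**2 - 9*n + 10)/(24*(n**2 + 9*n + 14)).

S(n) = \frac{- n^{2} - 9 n + 10}{24 \left(n^{2} + 9 n + 14\right)}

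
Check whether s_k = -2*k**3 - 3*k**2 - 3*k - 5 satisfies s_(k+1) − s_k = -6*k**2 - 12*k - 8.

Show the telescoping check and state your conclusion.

valid (s_(k+1) − s_k reduces to t_k)

s_(k+1) = -2*k**3 - 9*k**2 - 15*k - 13
s_(k+1) − s_k = -6*k**2 - 12*k - 8
(s_(k+1) − s_k) − t_k = 0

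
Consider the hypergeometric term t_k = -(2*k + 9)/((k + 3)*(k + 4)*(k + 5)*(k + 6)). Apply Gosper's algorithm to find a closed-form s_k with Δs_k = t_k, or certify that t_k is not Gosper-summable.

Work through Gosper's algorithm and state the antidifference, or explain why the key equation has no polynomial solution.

Step 1: r(k) = (k + 3)*(2*k + 11)/((k + 7)*(2*k + 9)).
Factor: A=k + 3; B=k + 7; C=k + 9/2.
f must satisfy (k + 3)·f(k+1) − (k + 6)·f(k) = k + 9/2.
deg f ≤ 3 (via 1,1,1).
Solving with deg f ≤ 3: f(k) = k*(k + 4)*(k + 8)/30.
So s_k = (B(k−1)f/C)·t_k = (k*(k + 4)*(k + 6)*(k + 8)/(15*(2*k + 9)))·t_k = k*(-k - 8)/(15*(k**2 + 8*k + 15)).
Δs = (-2*k - 9)/(k**4 + 18*k**3 + 119*k**2 + 342*k + 360), as required.

s_k = k*(-k - 8)/(15*(k**2 + 8*k + 15))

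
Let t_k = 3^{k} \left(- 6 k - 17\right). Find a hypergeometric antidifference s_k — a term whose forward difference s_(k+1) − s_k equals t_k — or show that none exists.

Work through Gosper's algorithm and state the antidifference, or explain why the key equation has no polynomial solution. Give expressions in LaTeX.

Ratio r(k) = 3*(6*k + 23)/(6*k + 17).
Take A(k)=3, B(k)=1, C(k)=k + 17/6.
Key eq: (3)·f(k+1) = (1)·f(k) + (k + 17/6).
d = 1 from the (0,0,1) case.
A polynomial solution: f(k) = (3*k + 4)/6.
Get s_k = R·t_k = 3**k*(-3*k - 4) with R(k) = B(k−1)f(k)/C(k) = (3*k + 4)/(6*k + 17).
s_(k+1) − s_k = 3**k*(-6*k - 17) = t_k.

s_k = 3^{k} \left(- 3 k - 4\right)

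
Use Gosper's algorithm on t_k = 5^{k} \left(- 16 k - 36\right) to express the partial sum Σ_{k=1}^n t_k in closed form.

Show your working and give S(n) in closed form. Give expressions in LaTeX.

Ratio r(k) = 5*(4*k + 13)/(4*k + 9).
A = 5, B = 1, C = k + 9/4.
Set up (5)·f(k+1) − (1)·f(k) − (k + 9/4) = 0.
Degrees (0,0,1) ⇒ d ≤ 1.
Match coefficients ⇒ f(k) = (k + 1)/4.
Get s_k = R·t_k = -4*5**k*(k + 1) with R(k) = B(k−1)f(k)/C(k) = (k + 1)/(4*k + 9).
s_(k+1) − s_k = 5**k*(-16*k - 36) = t_k.
Σ_(k=1)^n t_k = s_(n+1) − s_(1) = (20*5**n*(-n - 2)) − (-40), i.e. -20*5**n*n - 40*5**n + 40.

S(n) = - 20 \cdot 5^{n} n - 40 \cdot 5^{n} + 40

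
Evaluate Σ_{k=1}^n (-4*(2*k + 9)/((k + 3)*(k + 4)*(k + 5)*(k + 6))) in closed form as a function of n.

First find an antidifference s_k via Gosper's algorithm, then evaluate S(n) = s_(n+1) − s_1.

S(n) = n*(-n - 10)/(6*(n**2 + 10*n + 24))

r(k) = (k + 3)*(2*k + 11)/((k + 7)*(2*k + 9)) after simplifying.
Take A(k)=k + 3, B(k)=k + 7, C(k)=k + 9/2.
Key eq: (k + 3)·f(k+1) = (k + 6)·f(k) + (k + 9/2).
From deg A=1, deg B=1, deg C=1: d=3.
A polynomial solution: f(k) = k*(k + 4)*(k + 8)/30.
Then R = B(k−1)f/C = k*(k + 4)*(k + 6)*(k + 8)/(15*(2*k + 9)), so s_k = R(k)·t_k = 4*k*(-k - 8)/(15*(k**2 + 8*k + 15)).
Δs = 4*(-2*k - 9)/(k**4 + 18*k**3 + 119*k**2 + 342*k + 360), as required.
Evaluate: s_(n+1) = 4*(-n**2 - 10*n - 9)/(15*(n**2 + 10*n + 24)); subtract s_(1) = -1/10 ⇒ S(n) = n*(-n - 10)/(6*(n**2 + 10*n + 24)).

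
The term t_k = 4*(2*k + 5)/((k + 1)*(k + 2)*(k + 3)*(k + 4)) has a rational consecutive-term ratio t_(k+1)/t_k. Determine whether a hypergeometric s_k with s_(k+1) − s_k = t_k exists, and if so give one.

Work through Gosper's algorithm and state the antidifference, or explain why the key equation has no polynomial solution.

Step 1: r(k) = (k + 1)*(2*k + 7)/((k + 5)*(2*k + 5)).
Factor: A=k + 1; B=k + 5; C=k + 5/2.
Set up (k + 1)·f(k+1) − (k + 4)·f(k) − (k + 5/2) = 0.
Degrees (1,1,1) ⇒ d ≤ 3.
Coefficient equations give f(k) = k*(k + 2)*(k + 4)/6.
Certificate R = B(k−1)f/C = k*(k + 2)*(k + 4)**2/(3*(2*k + 5)) gives s_k = 4*k*(k + 4)/(3*(k**2 + 4*k + 3)).
s_(k+1) − s_k = 4*(2*k + 5)/(k**4 + 10*k**3 + 35*k**2 + 50*k + 24) = t_k.

s_k = 4*k*(k + 4)/(3*(k**2 + 4*k + 3))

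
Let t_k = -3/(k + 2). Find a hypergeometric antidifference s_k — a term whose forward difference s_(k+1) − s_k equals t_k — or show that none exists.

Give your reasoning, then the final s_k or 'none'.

no hypergeometric antidifference exists

Step 1: r(k) = (k + 2)/(k + 3).
Factor: A=k + 2; B=k + 3; C=1.
Key eq: (k + 2)·f(k+1) = (k + 2)·f(k) + (1).
d = 0 from the (1,1,0) case.
Generic f = c0 gives residual -1; -1 = 0 cannot hold, so t_k is not Gosper-summable.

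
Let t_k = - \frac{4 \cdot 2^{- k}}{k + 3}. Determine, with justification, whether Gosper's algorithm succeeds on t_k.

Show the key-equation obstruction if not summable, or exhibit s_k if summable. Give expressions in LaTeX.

t_(k+1)/t_k = (k + 3)/(2*(k + 4)).
Take A(k)=k/2 + 3/2, B(k)=k + 4, C(k)=1.
Solve (k/2 + 3/2)·f(k+1) − (k + 3)·f(k) = 1.
deg f ≤ -1 (via 1,1,0).
d = -1 < 0 ⇒ no nonzero polynomial f; not summable.

No — key equation has no polynomial f.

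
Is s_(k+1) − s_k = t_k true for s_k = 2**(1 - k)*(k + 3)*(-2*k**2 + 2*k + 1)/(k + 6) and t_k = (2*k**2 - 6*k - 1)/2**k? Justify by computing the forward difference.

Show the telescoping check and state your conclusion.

s_(k+1) = (k + 4)*(2*k - 2*(k + 1)**2 + 3)/(2**k*(k + 7))
s_(k+1) − s_k = (2*k**4 + 14*k**3 - 25*k**2 - 142*k - 18)/(2**k*(k**2 + 13*k + 42))
(s_(k+1) − s_k) − t_k = 3*(-2*k**3 - 10*k**2 + 41*k + 8)/(2**k*(k**2 + 13*k + 42))

Invalid: residual 3*(-2*k**3 - 10*k**2 + 41*k + 8)/(2**k*(k**2 + 13*k + 42)) ≠ 0.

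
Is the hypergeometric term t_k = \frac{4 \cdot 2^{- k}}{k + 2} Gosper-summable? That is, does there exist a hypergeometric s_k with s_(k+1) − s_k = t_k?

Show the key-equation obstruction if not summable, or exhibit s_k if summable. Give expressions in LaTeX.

Step 1: r(k) = (k + 2)/(2*(k + 3)).
Normal form (A,B,C) = (k/2 + 1, k + 3, 1).
Solve (k/2 + 1)·f(k+1) − (k + 2)·f(k) = 1.
Bound: deg f ≤ -1.
Negative degree bound (-1): no f exists, t_k not Gosper-summable.

No — t_k has no hypergeometric antidifference.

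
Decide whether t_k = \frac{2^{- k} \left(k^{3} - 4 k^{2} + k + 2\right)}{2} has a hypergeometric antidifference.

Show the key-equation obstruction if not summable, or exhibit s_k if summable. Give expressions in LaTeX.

Yes. s_k = 2^{- k} \left(- k^{3} + k^{2} - 2 k - 4\right).

Compute t_(k+1)/t_k: get k*(k**2 - k - 4)/(2*(k**3 - 4*k**2 + k + 2)).
So A=1/2 and B=1, with C=k**3 - 4*k**2 + k + 2.
Key eq: (1/2)·f(k+1) = (1)·f(k) + (k**3 - 4*k**2 + k + 2).
From deg A=0, deg B=0, deg C=3: d=3.
Match coefficients ⇒ f(k) = -2*(k + 1)*(k**2 - 2*k + 4).
Certificate R = B(k−1)f/C = -2*(k + 1)*(k**2 - 2*k + 4)/((k - 1)*(k**2 - 3*k - 2)) gives s_k = (-k**3 + k**2 - 2*k - 4)/2**k.
Δs = (k**3 - 4*k**2 + k + 2)/(2*2**k), as required.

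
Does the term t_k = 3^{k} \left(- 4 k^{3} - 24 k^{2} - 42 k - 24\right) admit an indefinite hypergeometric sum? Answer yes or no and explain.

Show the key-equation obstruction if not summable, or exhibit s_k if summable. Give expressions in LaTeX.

Compute t_(k+1)/t_k: get 3*(2*k**3 + 18*k**2 + 51*k + 47)/(2*k**3 + 12*k**2 + 21*k + 12).
A = 3, B = 1, C = k**3 + 6*k**2 + 21*k/2 + 6.
Solve (3)·f(k+1) − (1)·f(k) = k**3 + 6*k**2 + 21*k/2 + 6.
From deg A=0, deg B=0, deg C=3: d=3.
Solve for f: f(k) = k*(2*k**2 + 3*k + 3)/4 (degree 3 ≤ 3).
Certificate R = B(k−1)f/C = k*(2*k**2 + 3*k + 3)/(2*(2*k**3 + 12*k**2 + 21*k + 12)) gives s_k = 3**k*k*(-2*k**2 - 3*k - 3).
Δs = 3**k*(-4*k**3 - 24*k**2 - 42*k - 24), as required.

Yes. s_k = 3^{k} k \left(- 2 k^{2} - 3 k - 3\right).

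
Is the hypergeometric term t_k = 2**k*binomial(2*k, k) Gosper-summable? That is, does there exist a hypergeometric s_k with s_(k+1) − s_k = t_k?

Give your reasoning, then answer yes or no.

No. Not Gosper-summable.

r(k) = 4*(2*k + 1)/(k + 1) after simplifying.
Gosper form: A/B · C(k+1)/C(k) with A=8*k + 4, B=k + 1, C=1.
Solve (8*k + 4)·f(k+1) − (k)·f(k) = 1.
Degrees (1,1,0) ⇒ d ≤ -1.
Bound -1 < 0, so the key equation has no polynomial solution.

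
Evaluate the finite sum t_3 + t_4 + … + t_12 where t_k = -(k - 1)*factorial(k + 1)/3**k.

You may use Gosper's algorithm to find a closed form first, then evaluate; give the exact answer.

Σ = -358752568/2187

t_(k+1)/t_k = k*(k + 2)/(3*(k - 1)).
A = k/3 + 2/3, B = 1, C = k - 1.
Set up (k/3 + 2/3)·f(k+1) − (1)·f(k) − (k - 1) = 0.
Degrees (1,0,1) ⇒ d ≤ 0.
Coefficient equations give f(k) = 3.
Then R = B(k−1)f/C = 3/(k - 1), so s_k = R(k)·t_k = -3**(1 - k)*factorial(k + 1).
Δs = -(k - 1)*factorial(k + 1)/3**k, as required.
Telescoping: Σ = s_(13) − s_(3) = -358758400/2187 − (-8/3) = -358752568/2187.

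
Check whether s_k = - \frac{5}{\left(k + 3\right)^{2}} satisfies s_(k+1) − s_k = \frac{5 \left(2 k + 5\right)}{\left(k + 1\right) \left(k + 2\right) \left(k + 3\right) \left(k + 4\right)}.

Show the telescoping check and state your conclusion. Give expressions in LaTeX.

s_(k+1) = -5/(k + 4)**2
s_(k+1) − s_k = -5/(k + 4)**2 + 5/(k + 3)**2
(s_(k+1) − s_k) − t_k = 10*(-3*k**2 - 17*k - 23)/(k**6 + 17*k**5 + 117*k**4 + 415*k**3 + 794*k**2 + 768*k + 288)

Invalid: residual \frac{10 \left(- 3 k^{2} - 17 k - 23\right)}{k^{6} + 17 k^{5} + 117 k^{4} + 415 k^{3} + 794 k^{2} + 768 k + 288} ≠ 0.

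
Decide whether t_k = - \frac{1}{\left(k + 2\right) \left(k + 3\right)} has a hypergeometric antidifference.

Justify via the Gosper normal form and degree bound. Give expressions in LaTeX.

Yes. s_k = - \frac{k}{2 k + 4}.

Compute t_(k+1)/t_k: get (k + 2)/(k + 4).
Normal form (A,B,C) = (k + 2, k + 4, 1).
Need (k + 2)·f(k+1) − (k + 3)·f(k) = 1.
Bound: deg f ≤ 1.
Solving with deg f ≤ 1: f(k) = k/2.
Then R = B(k−1)f/C = k*(k + 3)/2, so s_k = R(k)·t_k = -k/(2*k + 4).
s_(k+1) − s_k = -1/(k**2 + 5*k + 6) = t_k.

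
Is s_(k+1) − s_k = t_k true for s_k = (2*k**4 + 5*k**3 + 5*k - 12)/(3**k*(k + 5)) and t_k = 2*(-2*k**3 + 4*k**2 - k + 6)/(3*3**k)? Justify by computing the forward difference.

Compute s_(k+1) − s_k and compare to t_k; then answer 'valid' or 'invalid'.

s_(k+1) = k*(2*k**3 + 13*k**2 + 27*k + 28)/(3*3**k*(k + 6))
s_(k+1) − s_k = 2*(-2*k**5 - 14*k**4 + k**3 + 74*k**2 + 43*k + 108)/(3*3**k*(k**2 + 11*k + 30))
(s_(k+1) − s_k) − t_k = 2*(4*k**4 + 18*k**3 - 41*k**2 + 7*k - 72)/(3*3**k*(k**2 + 11*k + 30))

Invalid: residual 2*(4*k**4 + 18*k**3 - 41*k**2 + 7*k - 72)/(3*3**k*(k**2 + 11*k + 30)) ≠ 0.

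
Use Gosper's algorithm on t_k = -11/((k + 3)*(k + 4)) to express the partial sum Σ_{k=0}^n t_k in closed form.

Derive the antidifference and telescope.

Compute t_(k+1)/t_k: get (k + 3)/(k + 5).
Factor: A=k + 3; B=k + 5; C=1.
Need (k + 3)·f(k+1) − (k + 4)·f(k) = 1.
From deg A=1, deg B=1, deg C=0: d=1.
Coefficient equations give f(k) = k/3.
Get s_k = R·t_k = -11*k/(3*k + 9) with R(k) = B(k−1)f(k)/C(k) = k*(k + 4)/3.
Δs = -11/(k**2 + 7*k + 12), as required.
Σ_(k=0)^n t_k = s_(n+1) − s_(0) = (11*(-n - 1)/(3*(n + 4))) − (0), i.e. 11*(-n - 1)/(3*(n + 4)).

S(n) = 11*(-n - 1)/(3*(n + 4))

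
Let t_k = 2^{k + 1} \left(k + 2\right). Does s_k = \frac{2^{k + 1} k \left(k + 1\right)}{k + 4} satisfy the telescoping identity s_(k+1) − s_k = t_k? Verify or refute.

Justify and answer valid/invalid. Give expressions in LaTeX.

s_(k+1) = 2**(k + 2)*(k + 1)*(k + 2)/(k + 5)
s_(k+1) − s_k = 2**(k + 1)*(k**3 + 8*k**2 + 23*k + 16)/(k**2 + 9*k + 20)
(s_(k+1) − s_k) − t_k = 6*2**k*(-k**2 - 5*k - 8)/(k**2 + 9*k + 20)

Invalid: residual \frac{6 \cdot 2^{k} \left(- k^{2} - 5 k - 8\right)}{k^{2} + 9 k + 20} ≠ 0.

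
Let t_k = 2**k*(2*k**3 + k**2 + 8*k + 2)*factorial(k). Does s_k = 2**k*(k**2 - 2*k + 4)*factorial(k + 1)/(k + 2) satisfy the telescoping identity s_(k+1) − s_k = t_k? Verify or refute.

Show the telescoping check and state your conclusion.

s_(k+1) = 2**(k + 1)*(k**2 + 3)*factorial(k + 2)/(k + 3)
s_(k+1) − s_k = 2**k*(2*k**4 + 7*k**3 + 13*k**2 + 26*k + 12)*factorial(k + 1)/((k + 2)*(k + 3))
(s_(k+1) − s_k) − t_k = -2**k*k*(2*k**3 + 5*k**2 + 9*k + 20)*factorial(k)/((k + 2)*(k + 3))

Invalid: residual -2**k*k*(2*k**3 + 5*k**2 + 9*k + 20)*factorial(k)/((k + 2)*(k + 3)) ≠ 0.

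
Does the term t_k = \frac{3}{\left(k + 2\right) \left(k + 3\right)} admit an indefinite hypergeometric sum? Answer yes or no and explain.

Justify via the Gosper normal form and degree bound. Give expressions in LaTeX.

Ratio r(k) = (k + 2)/(k + 4).
A = k + 2, B = k + 4, C = 1.
Need (k + 2)·f(k+1) − (k + 3)·f(k) = 1.
d = 1 from the (1,1,0) case.
Solve for f: f(k) = k/2 (degree 1 ≤ 1).
So s_k = (B(k−1)f/C)·t_k = (k*(k + 3)/2)·t_k = 3*k/(2*(k + 2)).
s_(k+1) − s_k = 3/(k**2 + 5*k + 6) = t_k.

Yes. s_k = \frac{3 k}{2 \left(k + 2\right)}.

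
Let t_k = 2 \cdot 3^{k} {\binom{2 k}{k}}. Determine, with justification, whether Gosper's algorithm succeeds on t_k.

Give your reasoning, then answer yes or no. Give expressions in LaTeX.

The ratio is 6*(2*k + 1)/(k + 1).
Take A(k)=12*k + 6, B(k)=k + 1, C(k)=1.
Set up (12*k + 6)·f(k+1) − (k)·f(k) − (1) = 0.
Degrees (1,1,0) ⇒ d ≤ -1.
Negative degree bound (-1): no f exists, t_k not Gosper-summable.

No. Not Gosper-summable.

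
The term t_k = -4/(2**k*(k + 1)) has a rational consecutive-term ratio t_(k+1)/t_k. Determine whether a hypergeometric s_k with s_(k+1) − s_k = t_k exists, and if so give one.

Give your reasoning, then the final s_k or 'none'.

none (Gosper's algorithm certifies no s_k)

Compute t_(k+1)/t_k: get (k + 1)/(2*(k + 2)).
Normal form (A,B,C) = (k/2 + 1/2, k + 2, 1).
Key eq: (k/2 + 1/2)·f(k+1) = (k + 1)·f(k) + (1).
Bound: deg f ≤ -1.
Bound -1 < 0, so the key equation has no polynomial solution.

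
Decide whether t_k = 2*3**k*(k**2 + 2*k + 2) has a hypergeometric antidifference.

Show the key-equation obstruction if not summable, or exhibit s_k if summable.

The ratio is 3*(k**2 + 4*k + 5)/(k**2 + 2*k + 2).
Gosper form: A/B · C(k+1)/C(k) with A=3, B=1, C=k**2 + 2*k + 2.
Need (3)·f(k+1) − (1)·f(k) = k**2 + 2*k + 2.
Degrees (0,0,2) ⇒ d ≤ 2.
Solve for f: f(k) = (k**2 - k + 2)/2 (degree 2 ≤ 2).
Then R = B(k−1)f/C = (k**2 - k + 2)/(2*(k**2 + 2*k + 2)), so s_k = R(k)·t_k = 3**k*(k**2 - k + 2).
Check: Δs_k = 2*3**k*(k**2 + 2*k + 2). ✓

Yes. s_k = 3**k*(k**2 - k + 2).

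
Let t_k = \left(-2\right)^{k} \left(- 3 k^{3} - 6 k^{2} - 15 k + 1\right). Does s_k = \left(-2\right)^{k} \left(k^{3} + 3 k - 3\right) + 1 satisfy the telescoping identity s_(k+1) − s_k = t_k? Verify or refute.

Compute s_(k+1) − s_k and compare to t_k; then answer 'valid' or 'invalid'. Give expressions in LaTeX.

s_(k+1) = (-2)**(k + 1)*(3*k + (k + 1)**3) + 1
s_(k+1) − s_k = (-2)**k*(-k**3 - 9*k - 2*(k + 1)**3 + 3)
(s_(k+1) − s_k) − t_k = 0

Valid — Δs_k = t_k.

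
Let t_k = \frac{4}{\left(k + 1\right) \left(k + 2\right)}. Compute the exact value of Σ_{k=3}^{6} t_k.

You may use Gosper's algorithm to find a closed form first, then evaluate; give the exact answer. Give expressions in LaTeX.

t_(k+1)/t_k = (k + 1)/(k + 3).
A = k + 1, B = k + 3, C = 1.
Need (k + 1)·f(k+1) − (k + 2)·f(k) = 1.
deg f ≤ 1 (via 1,1,0).
A polynomial solution: f(k) = k.
Then R = B(k−1)f/C = k*(k + 2), so s_k = R(k)·t_k = 4*k/(k + 1).
Check: Δs_k = 4/(k**2 + 3*k + 2). ✓
Telescoping: Σ = s_(7) − s_(3) = 7/2 − (3) = 1/2.

Σ = 1/2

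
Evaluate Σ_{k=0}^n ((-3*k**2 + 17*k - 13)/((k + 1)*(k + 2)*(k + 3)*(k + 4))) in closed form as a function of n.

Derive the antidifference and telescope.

S(n) = (-2*n**3 - 9*n**2 - 46*n - 39)/(3*(n**3 + 9*n**2 + 26*n + 24))

t_(k+1)/t_k = -(k + 1)*(17*k - 3*(k + 1)**2 + 4)/((k + 5)*(3*k**2 - 17*k + 13)).
Factor: A=k + 1; B=k + 5; C=k**2 - 17*k/3 + 13/3.
f must satisfy (k + 1)·f(k+1) − (k + 4)·f(k) = k**2 - 17*k/3 + 13/3.
deg f ≤ 3 (via 1,1,2).
Solving with deg f ≤ 3: f(k) = k*(2*k**2 + 3*k + 34)/9.
Certificate R = B(k−1)f/C = k*(k + 4)*(2*k**2 + 3*k + 34)/(3*(3*k**2 - 17*k + 13)) gives s_k = k*(-2*k**2 - 3*k - 34)/(3*(k + 1)*(k + 2)*(k + 3)).
Verify: (-3*k**2 + 17*k - 13)/(k**4 + 10*k**3 + 35*k**2 + 50*k + 24) matches t_k.
Σ_(k=0)^n t_k = s_(n+1) − s_(0) = ((-2*n**3 - 9*n**2 - 46*n - 39)/(3*(n**3 + 9*n**2 + 26*n + 24))) − (0), i.e. (-2*n**3 - 9*n**2 - 46*n - 39)/(3*(n**3 + 9*n**2 + 26*n + 24)).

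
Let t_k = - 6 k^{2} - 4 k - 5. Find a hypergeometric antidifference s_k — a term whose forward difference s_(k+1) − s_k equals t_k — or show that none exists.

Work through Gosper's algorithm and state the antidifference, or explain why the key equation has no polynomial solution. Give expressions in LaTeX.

s_k = k \left(- 2 k^{2} + k - 4\right)

t_(k+1)/t_k = (6*k**2 + 16*k + 15)/(6*k**2 + 4*k + 5).
Take A(k)=1, B(k)=1, C(k)=k**2 + 2*k/3 + 5/6.
Solve (1)·f(k+1) − (1)·f(k) = k**2 + 2*k/3 + 5/6.
Degrees (0,0,2) ⇒ d ≤ 3.
Solve for f: f(k) = k*(2*k**2 - k + 4)/6 (degree 3 ≤ 3).
R(k) = B(k−1)·f(k)/C(k) = k*(2*k**2 - k + 4)/(6*k**2 + 4*k + 5); s_k = R·t_k = k*(-2*k**2 + k - 4).
Δs = -6*k**2 - 4*k - 5, as required.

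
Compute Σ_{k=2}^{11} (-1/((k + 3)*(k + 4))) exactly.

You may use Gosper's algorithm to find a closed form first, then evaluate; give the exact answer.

Σ = -2/15

Compute t_(k+1)/t_k: get (k + 3)/(k + 5).
Take A(k)=k + 3, B(k)=k + 5, C(k)=1.
Solve (k + 3)·f(k+1) − (k + 4)·f(k) = 1.
Bound: deg f ≤ 1.
A polynomial solution: f(k) = k/3.
Certificate R = B(k−1)f/C = k*(k + 4)/3 gives s_k = -k/(3*k + 9).
Δs = -1/(k**2 + 7*k + 12), as required.
Σ_(k=2)^(11) t_k = s_(12) − s_(2) = -4/15 − (-2/15) = -2/15.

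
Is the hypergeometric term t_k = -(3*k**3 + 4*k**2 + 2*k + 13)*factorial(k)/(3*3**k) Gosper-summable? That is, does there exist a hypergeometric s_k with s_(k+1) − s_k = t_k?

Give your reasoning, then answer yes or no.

Yes. s_k = -(3*k**2 + 4*k - 3)*factorial(k)/3**k.

r(k) = (3*k**4 + 16*k**3 + 32*k**2 + 41*k + 22)/(3*(3*k**3 + 4*k**2 + 2*k + 13)) after simplifying.
Take A(k)=k/3 + 1/3, B(k)=1, C(k)=k**3 + 4*k**2/3 + 2*k/3 + 13/3.
f must satisfy (k/3 + 1/3)·f(k+1) − (1)·f(k) = k**3 + 4*k**2/3 + 2*k/3 + 13/3.
Bound: deg f ≤ 2.
Match coefficients ⇒ f(k) = 3*k**2 + 4*k - 3.
R(k) = B(k−1)·f(k)/C(k) = 3*(3*k**2 + 4*k - 3)/(3*k**3 + 4*k**2 + 2*k + 13); s_k = R·t_k = -(3*k**2 + 4*k - 3)*factorial(k)/3**k.
Verify: -(3*k**3 + 4*k**2 + 2*k + 13)*factorial(k)/(3*3**k) matches t_k.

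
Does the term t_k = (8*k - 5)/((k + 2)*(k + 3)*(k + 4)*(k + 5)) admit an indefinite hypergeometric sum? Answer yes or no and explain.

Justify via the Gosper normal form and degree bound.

Yes. s_k = k*(k**2 + 9*k - 70)/(24*(k + 2)*(k + 3)*(k + 4)).

Compute t_(k+1)/t_k: get (k + 2)*(8*k + 3)/((k + 6)*(8*k - 5)).
So A=k + 2 and B=k + 6, with C=k - 5/8.
Solve (k + 2)·f(k+1) − (k + 5)·f(k) = k - 5/8.
deg f ≤ 3 (via 1,1,1).
Solve for f: f(k) = k*(k - 5)*(k + 14)/192 (degree 3 ≤ 3).
Get s_k = R·t_k = k*(k**2 + 9*k - 70)/(24*(k + 2)*(k + 3)*(k + 4)) with R(k) = B(k−1)f(k)/C(k) = k*(k - 5)*(k + 5)*(k + 14)/(24*(8*k - 5)).
Δs = (8*k - 5)/(k**4 + 14*k**3 + 71*k**2 + 154*k + 120), as required.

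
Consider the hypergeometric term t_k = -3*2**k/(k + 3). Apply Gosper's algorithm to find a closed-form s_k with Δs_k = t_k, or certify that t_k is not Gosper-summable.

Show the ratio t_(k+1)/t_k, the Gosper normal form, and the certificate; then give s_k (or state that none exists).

not Gosper-summable; s_k does not exist

The ratio is 2*(k + 3)/(k + 4).
Normal form (A,B,C) = (2*k + 6, k + 4, 1).
Need (2*k + 6)·f(k+1) − (k + 3)·f(k) = 1.
d = -1 from the (1,1,0) case.
deg f ≤ -1 is impossible — no certificate.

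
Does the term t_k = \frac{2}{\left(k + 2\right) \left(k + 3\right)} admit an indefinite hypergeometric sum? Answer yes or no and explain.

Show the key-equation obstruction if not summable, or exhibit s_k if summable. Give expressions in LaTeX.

Yes. s_k = \frac{k}{k + 2}.

Compute t_(k+1)/t_k: get (k + 2)/(k + 4).
A = k + 2, B = k + 4, C = 1.
Key eq: (k + 2)·f(k+1) = (k + 3)·f(k) + (1).
Bound: deg f ≤ 1.
Solving with deg f ≤ 1: f(k) = k/2.
Then R = B(k−1)f/C = k*(k + 3)/2, so s_k = R(k)·t_k = k/(k + 2).
Δs = 2/(k**2 + 5*k + 6), as required.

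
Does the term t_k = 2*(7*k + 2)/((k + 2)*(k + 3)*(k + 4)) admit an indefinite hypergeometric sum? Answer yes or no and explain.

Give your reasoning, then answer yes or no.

t_(k+1)/t_k = (k + 2)*(7*k + 9)/((k + 5)*(7*k + 2)).
Factor: A=k + 2; B=k + 5; C=k + 2/7.
f must satisfy (k + 2)·f(k+1) − (k + 4)·f(k) = k + 2/7.
Degrees (1,1,1) ⇒ d ≤ 2.
Match coefficients ⇒ f(k) = k*(4*k - 1)/21.
So s_k = (B(k−1)f/C)·t_k = (k*(k + 4)*(4*k - 1)/(3*(7*k + 2)))·t_k = 2*k*(4*k - 1)/(3*(k + 2)*(k + 3)).
s_(k+1) − s_k = 2*(7*k + 2)/(k**3 + 9*k**2 + 26*k + 24) = t_k.

Yes. s_k = 2*k*(4*k - 1)/(3*(k + 2)*(k + 3)).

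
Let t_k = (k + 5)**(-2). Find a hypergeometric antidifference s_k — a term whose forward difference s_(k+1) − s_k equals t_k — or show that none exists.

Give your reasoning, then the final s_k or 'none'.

none — t_k is not Gosper-summable

Compute t_(k+1)/t_k: get (k + 5)**2/(k + 6)**2.
A = k**2 + 10*k + 25, B = k**2 + 12*k + 36, C = 1.
Set up (k**2 + 10*k + 25)·f(k+1) − (k**2 + 10*k + 25)·f(k) − (1) = 0.
deg f ≤ 0 (via 2,2,0).
Put f(k) = c0: A·f(k+1) − B(k−1)·f(k) − C = -1; need -1 = 0 — inconsistent ⇒ no f, not summable.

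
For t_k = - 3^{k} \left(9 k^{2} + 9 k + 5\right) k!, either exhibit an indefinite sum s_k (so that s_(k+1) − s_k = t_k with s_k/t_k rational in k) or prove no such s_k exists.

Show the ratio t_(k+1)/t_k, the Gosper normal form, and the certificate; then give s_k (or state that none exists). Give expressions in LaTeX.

s_k = - 3^{k} \left(3 k - 2\right) k!

t_(k+1)/t_k = 3*(9*k**3 + 36*k**2 + 50*k + 23)/(9*k**2 + 9*k + 5).
Gosper form: A/B · C(k+1)/C(k) with A=3*k + 3, B=1, C=k**2 + k + 5/9.
Need (3*k + 3)·f(k+1) − (1)·f(k) = k**2 + k + 5/9.
d = 1 from the (1,0,2) case.
Solve for f: f(k) = (3*k - 2)/9 (degree 1 ≤ 1).
R(k) = B(k−1)·f(k)/C(k) = (3*k - 2)/(9*k**2 + 9*k + 5); s_k = R·t_k = -3**k*(3*k - 2)*factorial(k).
s_(k+1) − s_k = -3**k*(9*k**2 + 9*k + 5)*factorial(k) = t_k.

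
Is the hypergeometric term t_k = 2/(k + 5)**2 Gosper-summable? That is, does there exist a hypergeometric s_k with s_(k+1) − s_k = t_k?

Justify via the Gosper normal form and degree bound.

r(k) = (k + 5)**2/(k + 6)**2 after simplifying.
A = k**2 + 10*k + 25, B = k**2 + 12*k + 36, C = 1.
Solve (k**2 + 10*k + 25)·f(k+1) − (k**2 + 10*k + 25)·f(k) = 1.
d = 0 from the (2,2,0) case.
Write f(k) = c0. Then LHS − RHS = -1, requiring -1 = 0: contradictory. No certificate.

No — t_k has no hypergeometric antidifference.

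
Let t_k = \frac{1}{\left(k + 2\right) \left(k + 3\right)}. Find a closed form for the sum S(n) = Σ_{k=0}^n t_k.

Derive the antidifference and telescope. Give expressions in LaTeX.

S(n) = \frac{n + 1}{2 \left(n + 3\right)}

The ratio is (k + 2)/(k + 4).
Take A(k)=k + 2, B(k)=k + 4, C(k)=1.
f must satisfy (k + 2)·f(k+1) − (k + 3)·f(k) = 1.
From deg A=1, deg B=1, deg C=0: d=1.
Match coefficients ⇒ f(k) = k/2.
R(k) = B(k−1)·f(k)/C(k) = k*(k + 3)/2; s_k = R·t_k = k/(2*(k + 2)).
Verify: 1/(k**2 + 5*k + 6) matches t_k.
Telescope: S(n) = s_(n+1) − s_(0) = (n + 1)/(2*(n + 3)) − (0) = (n + 1)/(2*(n + 3)).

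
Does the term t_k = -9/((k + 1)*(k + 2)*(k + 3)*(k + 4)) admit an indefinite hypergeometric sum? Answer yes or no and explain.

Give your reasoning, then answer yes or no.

Ratio r(k) = (k + 1)/(k + 5).
Normal form (A,B,C) = (k + 1, k + 5, 1).
f must satisfy (k + 1)·f(k+1) − (k + 4)·f(k) = 1.
Degrees (1,1,0) ⇒ d ≤ 3.
Coefficient equations give f(k) = k*(k**2 + 6*k + 11)/18.
Get s_k = R·t_k = k*(-k**2 - 6*k - 11)/(2*(k + 1)*(k + 2)*(k + 3)) with R(k) = B(k−1)f(k)/C(k) = k*(k + 4)*(k**2 + 6*k + 11)/18.
s_(k+1) − s_k = -9/(k**4 + 10*k**3 + 35*k**2 + 50*k + 24) = t_k.

Yes. s_k = k*(-k**2 - 6*k - 11)/(2*(k + 1)*(k + 2)*(k + 3)).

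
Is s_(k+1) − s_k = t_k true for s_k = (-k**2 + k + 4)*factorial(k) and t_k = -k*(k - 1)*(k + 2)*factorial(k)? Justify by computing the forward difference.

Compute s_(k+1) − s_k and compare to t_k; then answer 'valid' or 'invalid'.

s_(k+1) = -(k**2 + k - 4)*factorial(k + 1)
s_(k+1) − s_k = -k*(k - 1)*(k + 2)*factorial(k)
(s_(k+1) − s_k) − t_k = 0

valid; difference matches t_k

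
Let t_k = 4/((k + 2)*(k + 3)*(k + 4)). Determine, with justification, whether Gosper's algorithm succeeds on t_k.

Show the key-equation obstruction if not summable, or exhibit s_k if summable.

r(k) = (k + 2)/(k + 5) after simplifying.
Gosper form: A/B · C(k+1)/C(k) with A=k + 2, B=k + 5, C=1.
Key eq: (k + 2)·f(k+1) = (k + 4)·f(k) + (1).
From deg A=1, deg B=1, deg C=0: d=2.
Coefficient equations give f(k) = k*(k + 5)/12.
R(k) = B(k−1)·f(k)/C(k) = k*(k + 4)*(k + 5)/12; s_k = R·t_k = k*(k + 5)/(3*(k + 2)*(k + 3)).
s_(k+1) − s_k = 4/(k**3 + 9*k**2 + 26*k + 24) = t_k.

Yes. s_k = k*(k + 5)/(3*(k + 2)*(k + 3)).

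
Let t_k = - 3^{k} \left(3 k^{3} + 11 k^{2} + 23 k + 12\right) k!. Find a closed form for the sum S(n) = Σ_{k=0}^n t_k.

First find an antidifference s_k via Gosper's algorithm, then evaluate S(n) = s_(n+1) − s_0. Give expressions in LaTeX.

Compute t_(k+1)/t_k: get 3*(3*k**4 + 23*k**3 + 74*k**2 + 103*k + 49)/(3*k**3 + 11*k**2 + 23*k + 12).
A = 3*k + 3, B = 1, C = k**3 + 11*k**2/3 + 23*k/3 + 4.
Solve (3*k + 3)·f(k+1) − (1)·f(k) = k**3 + 11*k**2/3 + 23*k/3 + 4.
d = 2 from the (1,0,3) case.
Coefficient equations give f(k) = (k**2 + k + 3)/3.
Get s_k = R·t_k = -3**k*(k**2 + k + 3)*factorial(k) with R(k) = B(k−1)f(k)/C(k) = (k**2 + k + 3)/(3*k**3 + 11*k**2 + 23*k + 12).
s_(k+1) − s_k = -3**k*(3*k**3 + 11*k**2 + 23*k + 12)*factorial(k) = t_k.
Σ_(k=0)^n t_k = s_(n+1) − s_(0) = (-3**(n + 1)*(n**2 + 3*n + 5)*factorial(n + 1)) − (-3), i.e. -3*3**n*n**3*factorial(n) - 12*3**n*n**2*factorial(n) - 24*3**n*n*factorial(n) - 15*3**n*factorial(n) + 3.

S(n) = - 3 \cdot 3^{n} n^{3} n! - 12 \cdot 3^{n} n^{2} n! - 24 \cdot 3^{n} n n! - 15 \cdot 3^{n} n! + 3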